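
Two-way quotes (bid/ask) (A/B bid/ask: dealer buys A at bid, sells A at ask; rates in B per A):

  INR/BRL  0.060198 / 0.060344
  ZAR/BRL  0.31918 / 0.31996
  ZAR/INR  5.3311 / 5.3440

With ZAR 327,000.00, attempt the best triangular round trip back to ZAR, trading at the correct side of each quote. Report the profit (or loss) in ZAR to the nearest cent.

Best loop ZAR → INR → BRL → ZAR:
ZAR 327,000.00 × 5.3311 (sell ZAR at bid) = INR 1,743,269.70
INR 1,743,269.70 × 0.060198 (sell INR at bid) = BRL 104,941.35
BRL 104,941.35 ÷ 0.31996 (buy ZAR at ask) = ZAR 327,982.71

Net profit: ZAR 982.71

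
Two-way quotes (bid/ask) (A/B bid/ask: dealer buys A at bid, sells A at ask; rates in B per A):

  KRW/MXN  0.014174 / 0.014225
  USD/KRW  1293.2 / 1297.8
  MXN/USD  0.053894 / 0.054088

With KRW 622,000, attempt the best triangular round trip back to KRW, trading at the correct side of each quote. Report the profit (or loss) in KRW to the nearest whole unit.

Net profit: KRW 916

Best loop KRW → USD → MXN → KRW:
KRW 622,000 ÷ 1297.8 (buy USD at ask) = USD 479.27
USD 479.27 ÷ 0.054088 (buy MXN at ask) = MXN 8,860.98
MXN 8,860.98 ÷ 0.014225 (buy KRW at ask) = KRW 622,916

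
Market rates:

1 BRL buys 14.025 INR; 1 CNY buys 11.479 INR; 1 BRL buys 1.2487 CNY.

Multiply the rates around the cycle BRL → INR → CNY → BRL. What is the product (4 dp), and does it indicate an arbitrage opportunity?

0.9785 (arbitrage exists)

Around BRL → INR → CNY → BRL: 1 × 14.025 ÷ 11.479 ÷ 1.2487 = 0.978455
Product < 1; profitable direction is BRL → CNY → INR → BRL.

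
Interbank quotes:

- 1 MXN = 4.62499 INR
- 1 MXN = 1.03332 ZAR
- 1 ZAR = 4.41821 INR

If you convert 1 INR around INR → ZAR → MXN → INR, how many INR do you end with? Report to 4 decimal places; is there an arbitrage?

1.0130 (arbitrage exists)

Around INR → ZAR → MXN → INR: 1 ÷ 4.41821 ÷ 1.03332 × 4.62499 = 1.013047
Product > 1; profitable direction is INR → ZAR → MXN → INR.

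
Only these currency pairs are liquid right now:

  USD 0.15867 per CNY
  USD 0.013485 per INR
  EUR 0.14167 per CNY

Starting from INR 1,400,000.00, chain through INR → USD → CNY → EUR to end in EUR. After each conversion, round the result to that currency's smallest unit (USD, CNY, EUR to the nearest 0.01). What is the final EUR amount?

INR 1,400,000.00 × 0.013485 = USD 18,879.00
USD 18,879.00 ÷ 0.15867 = CNY 118,982.79
CNY 118,982.79 × 0.14167 = EUR 16,856.29

EUR 16,856.29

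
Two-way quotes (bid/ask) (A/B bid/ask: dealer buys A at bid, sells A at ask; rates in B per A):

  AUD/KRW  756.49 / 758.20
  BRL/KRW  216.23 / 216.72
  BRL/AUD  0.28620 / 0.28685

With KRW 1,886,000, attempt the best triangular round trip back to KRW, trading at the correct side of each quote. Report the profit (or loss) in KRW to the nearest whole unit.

Best loop KRW → BRL → AUD → KRW:
KRW 1,886,000 ÷ 216.72 (buy BRL at ask) = BRL 8,702.47
BRL 8,702.47 × 0.28620 (sell BRL at bid) = AUD 2,490.65
AUD 2,490.65 × 756.49 (sell AUD at bid) = KRW 1,884,150

Net result: KRW -1,850 (no profitable arbitrage after spreads)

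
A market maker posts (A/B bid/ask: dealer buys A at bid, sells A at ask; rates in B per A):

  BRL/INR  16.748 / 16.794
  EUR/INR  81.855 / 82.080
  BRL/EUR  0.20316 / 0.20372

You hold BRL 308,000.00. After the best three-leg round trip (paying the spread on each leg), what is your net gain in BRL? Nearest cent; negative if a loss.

Best loop BRL → INR → EUR → BRL:
BRL 308,000.00 × 16.748 (sell BRL at bid) = INR 5,158,384.00
INR 5,158,384.00 ÷ 82.080 (buy EUR at ask) = EUR 62,845.81
EUR 62,845.81 ÷ 0.20372 (buy BRL at ask) = BRL 308,491.11

Net profit: BRL 491.11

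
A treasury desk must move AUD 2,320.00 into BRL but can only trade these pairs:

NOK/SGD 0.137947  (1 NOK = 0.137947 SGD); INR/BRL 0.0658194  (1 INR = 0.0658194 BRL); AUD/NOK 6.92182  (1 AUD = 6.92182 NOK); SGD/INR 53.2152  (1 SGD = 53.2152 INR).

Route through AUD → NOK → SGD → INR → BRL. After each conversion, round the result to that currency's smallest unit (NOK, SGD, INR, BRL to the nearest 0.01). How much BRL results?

AUD 2,320.00 × 6.92182 = NOK 16,058.62
NOK 16,058.62 × 0.137947 = SGD 2,215.24
SGD 2,215.24 × 53.2152 = INR 117,884.44
INR 117,884.44 × 0.0658194 = BRL 7,759.08

BRL 7,759.08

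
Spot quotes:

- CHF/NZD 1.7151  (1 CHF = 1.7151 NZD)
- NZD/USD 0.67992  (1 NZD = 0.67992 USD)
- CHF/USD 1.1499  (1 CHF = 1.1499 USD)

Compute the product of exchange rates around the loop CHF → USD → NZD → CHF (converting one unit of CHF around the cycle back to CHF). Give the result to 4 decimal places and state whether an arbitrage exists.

Around CHF → USD → NZD → CHF: 1 × 1.1499 ÷ 0.67992 ÷ 1.7151 = 0.986081
Product < 1; profitable direction is CHF → NZD → USD → CHF.

0.9861 (arbitrage exists)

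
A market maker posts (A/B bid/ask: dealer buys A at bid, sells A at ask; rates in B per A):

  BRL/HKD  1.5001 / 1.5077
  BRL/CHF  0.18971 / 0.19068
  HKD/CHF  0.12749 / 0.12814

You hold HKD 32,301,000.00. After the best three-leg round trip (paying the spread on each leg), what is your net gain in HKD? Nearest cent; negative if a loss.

Net profit: HKD 96,176.11

Best loop HKD → CHF → BRL → HKD:
HKD 32,301,000.00 × 0.12749 (sell HKD at bid) = CHF 4,118,054.49
CHF 4,118,054.49 ÷ 0.19068 (buy BRL at ask) = BRL 21,596,677.63
BRL 21,596,677.63 × 1.5001 (sell BRL at bid) = HKD 32,397,176.11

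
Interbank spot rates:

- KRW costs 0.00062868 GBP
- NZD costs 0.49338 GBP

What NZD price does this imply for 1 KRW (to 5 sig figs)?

1 KRW × 0.00062868 = 0.00062868 GBP
0.00062868 GBP ÷ 0.49338 = 0.00127423 NZD

KRW/NZD = 0.0012742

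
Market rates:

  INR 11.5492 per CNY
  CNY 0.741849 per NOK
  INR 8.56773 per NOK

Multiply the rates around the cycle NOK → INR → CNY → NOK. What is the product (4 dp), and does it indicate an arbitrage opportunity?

Around NOK → INR → CNY → NOK: 1 × 8.56773 ÷ 11.5492 ÷ 0.741849 = 0.999996
Product ≈ 1 (deviation 0.000%, within rounding noise).

1.0000 (no arbitrage)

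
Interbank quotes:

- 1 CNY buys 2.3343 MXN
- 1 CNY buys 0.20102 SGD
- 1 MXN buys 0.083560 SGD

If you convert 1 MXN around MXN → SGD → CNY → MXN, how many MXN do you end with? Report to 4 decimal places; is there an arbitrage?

0.9703 (arbitrage exists)

Around MXN → SGD → CNY → MXN: 1 × 0.083560 ÷ 0.20102 × 2.3343 = 0.970322
Product < 1; profitable direction is MXN → CNY → SGD → MXN.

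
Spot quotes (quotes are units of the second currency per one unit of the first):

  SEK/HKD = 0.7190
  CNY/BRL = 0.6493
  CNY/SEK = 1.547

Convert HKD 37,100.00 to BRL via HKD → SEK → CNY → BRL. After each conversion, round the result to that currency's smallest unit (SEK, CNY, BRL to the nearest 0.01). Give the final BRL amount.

HKD 37,100.00 ÷ 0.7190 = SEK 51,599.44
SEK 51,599.44 ÷ 1.547 = CNY 33,354.52
CNY 33,354.52 × 0.6493 = BRL 21,657.09

BRL 21,657.09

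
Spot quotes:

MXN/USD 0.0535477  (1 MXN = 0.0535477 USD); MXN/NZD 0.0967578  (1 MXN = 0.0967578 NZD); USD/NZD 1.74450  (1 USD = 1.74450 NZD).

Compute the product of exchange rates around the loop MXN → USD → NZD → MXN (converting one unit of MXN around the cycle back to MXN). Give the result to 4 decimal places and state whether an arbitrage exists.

Around MXN → USD → NZD → MXN: 1 × 0.0535477 × 1.74450 ÷ 0.0967578 = 0.965441
Product < 1; profitable direction is MXN → NZD → USD → MXN.

0.9654 (arbitrage exists)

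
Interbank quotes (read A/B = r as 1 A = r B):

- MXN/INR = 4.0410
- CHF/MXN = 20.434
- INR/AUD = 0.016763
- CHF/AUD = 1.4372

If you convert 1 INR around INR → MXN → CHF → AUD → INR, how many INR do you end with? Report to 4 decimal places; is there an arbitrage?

1.0383 (arbitrage exists)

Around INR → MXN → CHF → AUD → INR: 1 ÷ 4.0410 ÷ 20.434 × 1.4372 ÷ 0.016763 = 1.038301
Product > 1; profitable direction is INR → MXN → CHF → AUD → INR.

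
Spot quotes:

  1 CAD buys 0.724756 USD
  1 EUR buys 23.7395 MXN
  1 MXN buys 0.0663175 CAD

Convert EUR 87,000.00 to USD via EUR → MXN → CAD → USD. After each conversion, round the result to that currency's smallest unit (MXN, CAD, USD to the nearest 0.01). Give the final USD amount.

USD 99,268.34

EUR 87,000.00 × 23.7395 = MXN 2,065,336.50
MXN 2,065,336.50 × 0.0663175 = CAD 136,967.95
CAD 136,967.95 × 0.724756 = USD 99,268.34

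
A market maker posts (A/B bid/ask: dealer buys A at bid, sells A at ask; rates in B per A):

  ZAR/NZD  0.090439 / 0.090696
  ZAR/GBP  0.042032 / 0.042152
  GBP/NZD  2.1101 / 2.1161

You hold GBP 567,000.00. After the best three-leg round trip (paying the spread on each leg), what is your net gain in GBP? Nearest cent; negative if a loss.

Best loop GBP → ZAR → NZD → GBP:
GBP 567,000.00 ÷ 0.042152 (buy ZAR at ask) = ZAR 13,451,319.04
ZAR 13,451,319.04 × 0.090439 (sell ZAR at bid) = NZD 1,216,523.84
NZD 1,216,523.84 ÷ 2.1161 (buy GBP at ask) = GBP 574,889.58

Net profit: GBP 7,889.58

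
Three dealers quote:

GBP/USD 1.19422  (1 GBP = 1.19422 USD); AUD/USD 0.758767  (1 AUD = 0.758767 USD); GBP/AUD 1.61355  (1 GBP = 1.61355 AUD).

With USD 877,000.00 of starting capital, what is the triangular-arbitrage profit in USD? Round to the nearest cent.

Profitable loop is USD → GBP → AUD → USD:
USD 877,000.00 ÷ 1.19422 = GBP 734,370.55
GBP 734,370.55 × 1.61355 = AUD 1,184,943.60
AUD 1,184,943.60 × 0.758767 = USD 899,096.10
Profit = USD 899,096.10 − USD 877,000.00

Profit: USD 22,096.10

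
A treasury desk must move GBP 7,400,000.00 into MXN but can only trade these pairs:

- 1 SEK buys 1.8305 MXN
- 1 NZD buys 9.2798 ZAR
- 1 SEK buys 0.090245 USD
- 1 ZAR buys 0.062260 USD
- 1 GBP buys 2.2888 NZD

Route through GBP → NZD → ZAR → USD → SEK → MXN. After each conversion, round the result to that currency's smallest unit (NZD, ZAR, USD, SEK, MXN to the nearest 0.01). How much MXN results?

MXN 198,487,828.89

GBP 7,400,000.00 × 2.2888 = NZD 16,937,120.00
NZD 16,937,120.00 × 9.2798 = ZAR 157,173,086.18
ZAR 157,173,086.18 × 0.062260 = USD 9,785,596.35
USD 9,785,596.35 ÷ 0.090245 = SEK 108,433,667.79
SEK 108,433,667.79 × 1.8305 = MXN 198,487,828.89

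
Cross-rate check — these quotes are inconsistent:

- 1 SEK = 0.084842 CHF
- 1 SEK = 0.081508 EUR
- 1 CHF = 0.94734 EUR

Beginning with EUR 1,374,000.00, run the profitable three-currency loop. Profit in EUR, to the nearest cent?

Profit: EUR 19,382.00

Profitable loop is EUR → CHF → SEK → EUR:
EUR 1,374,000.00 ÷ 0.94734 = CHF 1,450,376.84
CHF 1,450,376.84 ÷ 0.084842 = SEK 17,095,033.65
SEK 17,095,033.65 × 0.081508 = EUR 1,393,382.00
Profit = EUR 1,393,382.00 − EUR 1,374,000.00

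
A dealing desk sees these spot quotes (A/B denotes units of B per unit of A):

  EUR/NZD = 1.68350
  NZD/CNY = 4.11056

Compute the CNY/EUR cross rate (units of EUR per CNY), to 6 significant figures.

CNY/EUR = 0.144506

1 CNY ÷ 4.11056 = 0.243276 NZD
0.243276 NZD ÷ 1.68350 = 0.144506 EUR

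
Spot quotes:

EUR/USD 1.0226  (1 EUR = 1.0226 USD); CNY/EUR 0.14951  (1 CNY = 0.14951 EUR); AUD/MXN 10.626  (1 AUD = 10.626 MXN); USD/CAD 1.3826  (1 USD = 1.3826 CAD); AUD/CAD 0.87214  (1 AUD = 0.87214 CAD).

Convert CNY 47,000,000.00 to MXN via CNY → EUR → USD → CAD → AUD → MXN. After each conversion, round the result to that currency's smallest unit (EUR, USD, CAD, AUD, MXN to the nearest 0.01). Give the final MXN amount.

MXN 121,047,004.31

CNY 47,000,000.00 × 0.14951 = EUR 7,026,970.00
EUR 7,026,970.00 × 1.0226 = USD 7,185,779.52
USD 7,185,779.52 × 1.3826 = CAD 9,935,058.76
CAD 9,935,058.76 ÷ 0.87214 = AUD 11,391,587.08
AUD 11,391,587.08 × 10.626 = MXN 121,047,004.31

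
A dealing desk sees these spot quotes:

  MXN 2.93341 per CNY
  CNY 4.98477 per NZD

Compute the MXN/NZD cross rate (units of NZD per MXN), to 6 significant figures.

MXN/NZD = 0.0683883

1 MXN ÷ 2.93341 = 0.3409 CNY
0.3409 CNY ÷ 4.98477 = 0.0683883 NZD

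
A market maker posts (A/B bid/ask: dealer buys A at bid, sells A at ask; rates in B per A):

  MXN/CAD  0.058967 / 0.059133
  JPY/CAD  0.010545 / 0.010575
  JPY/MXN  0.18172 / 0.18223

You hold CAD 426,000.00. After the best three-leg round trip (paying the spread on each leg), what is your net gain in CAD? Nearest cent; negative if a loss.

Net profit: CAD 5,659.18

Best loop CAD → JPY → MXN → CAD:
CAD 426,000.00 ÷ 0.010575 (buy JPY at ask) = JPY 40,283,688
JPY 40,283,688 × 0.18172 (sell JPY at bid) = MXN 7,320,351.77
MXN 7,320,351.77 × 0.058967 (sell MXN at bid) = CAD 431,659.18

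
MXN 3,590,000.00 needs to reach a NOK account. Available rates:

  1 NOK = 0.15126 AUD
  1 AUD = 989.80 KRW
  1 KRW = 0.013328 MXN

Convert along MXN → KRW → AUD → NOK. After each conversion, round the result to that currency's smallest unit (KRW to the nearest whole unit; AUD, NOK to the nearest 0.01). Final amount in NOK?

MXN 3,590,000.00 ÷ 0.013328 = KRW 269,357,743
KRW 269,357,743 ÷ 989.80 = AUD 272,133.50
AUD 272,133.50 ÷ 0.15126 = NOK 1,799,110.80

NOK 1,799,110.80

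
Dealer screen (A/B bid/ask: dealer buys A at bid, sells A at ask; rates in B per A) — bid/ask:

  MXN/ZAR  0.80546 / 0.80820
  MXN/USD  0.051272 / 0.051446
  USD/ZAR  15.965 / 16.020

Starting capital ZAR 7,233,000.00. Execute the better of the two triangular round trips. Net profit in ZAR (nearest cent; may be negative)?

Best loop ZAR → MXN → USD → ZAR:
ZAR 7,233,000.00 ÷ 0.80820 (buy MXN at ask) = MXN 8,949,517.45
MXN 8,949,517.45 × 0.051272 (sell MXN at bid) = USD 458,859.66
USD 458,859.66 × 15.965 (sell USD at bid) = ZAR 7,325,694.45

Net profit: ZAR 92,694.45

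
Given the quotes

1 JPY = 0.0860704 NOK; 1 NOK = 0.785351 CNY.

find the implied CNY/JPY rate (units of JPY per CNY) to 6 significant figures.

1 CNY ÷ 0.785351 = 1.27332 NOK
1.27332 NOK ÷ 0.0860704 = 14.7939 JPY

CNY/JPY = 14.7939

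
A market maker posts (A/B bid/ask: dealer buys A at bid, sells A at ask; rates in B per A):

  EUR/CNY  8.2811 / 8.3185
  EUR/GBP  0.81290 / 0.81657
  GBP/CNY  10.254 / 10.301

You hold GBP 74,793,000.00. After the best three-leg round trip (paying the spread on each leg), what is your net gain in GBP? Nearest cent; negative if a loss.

Best loop GBP → CNY → EUR → GBP:
GBP 74,793,000.00 × 10.254 (sell GBP at bid) = CNY 766,927,422.00
CNY 766,927,422.00 ÷ 8.3185 (buy EUR at ask) = EUR 92,195,398.45
EUR 92,195,398.45 × 0.81290 (sell EUR at bid) = GBP 74,945,639.40

Net profit: GBP 152,639.40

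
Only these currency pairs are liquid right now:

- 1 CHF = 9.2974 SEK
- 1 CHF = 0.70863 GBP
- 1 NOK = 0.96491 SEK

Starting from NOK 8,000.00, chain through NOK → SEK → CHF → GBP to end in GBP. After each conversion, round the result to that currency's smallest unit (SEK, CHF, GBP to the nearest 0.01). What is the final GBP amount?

GBP 588.35

NOK 8,000.00 × 0.96491 = SEK 7,719.28
SEK 7,719.28 ÷ 9.2974 = CHF 830.26
CHF 830.26 × 0.70863 = GBP 588.35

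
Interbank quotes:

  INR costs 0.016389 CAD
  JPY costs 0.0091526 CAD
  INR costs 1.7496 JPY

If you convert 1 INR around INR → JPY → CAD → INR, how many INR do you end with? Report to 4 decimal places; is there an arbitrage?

0.9771 (arbitrage exists)

Around INR → JPY → CAD → INR: 1 × 1.7496 × 0.0091526 ÷ 0.016389 = 0.977082
Product < 1; profitable direction is INR → CAD → JPY → INR.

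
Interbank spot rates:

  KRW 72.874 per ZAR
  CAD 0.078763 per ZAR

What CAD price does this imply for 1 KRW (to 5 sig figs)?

KRW/CAD = 0.0010808

1 KRW ÷ 72.874 = 0.0137223 ZAR
0.0137223 ZAR × 0.078763 = 0.00108081 CAD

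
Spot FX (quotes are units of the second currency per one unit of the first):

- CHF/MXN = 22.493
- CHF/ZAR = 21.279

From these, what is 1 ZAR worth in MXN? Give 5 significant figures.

ZAR/MXN = 1.0571

1 ZAR ÷ 21.279 = 0.0469947 CHF
0.0469947 CHF × 22.493 = 1.05705 MXN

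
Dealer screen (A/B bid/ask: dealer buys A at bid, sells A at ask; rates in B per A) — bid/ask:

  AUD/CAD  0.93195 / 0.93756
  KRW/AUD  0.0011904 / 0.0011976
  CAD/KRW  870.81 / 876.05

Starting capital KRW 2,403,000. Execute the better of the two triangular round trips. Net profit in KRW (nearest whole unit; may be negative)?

Net profit: KRW 39,947

Best loop KRW → CAD → AUD → KRW:
KRW 2,403,000 ÷ 876.05 (buy CAD at ask) = CAD 2,742.99
CAD 2,742.99 ÷ 0.93756 (buy AUD at ask) = AUD 2,925.67
AUD 2,925.67 ÷ 0.0011976 (buy KRW at ask) = KRW 2,442,947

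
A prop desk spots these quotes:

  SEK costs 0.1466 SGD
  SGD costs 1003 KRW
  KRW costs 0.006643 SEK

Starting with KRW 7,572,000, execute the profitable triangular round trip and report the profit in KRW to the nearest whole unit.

Profitable loop is KRW → SGD → SEK → KRW:
KRW 7,572,000 ÷ 1003 = SGD 7,549.35
SGD 7,549.35 ÷ 0.1466 = SEK 51,496.26
SEK 51,496.26 ÷ 0.006643 = KRW 7,751,959
Profit = KRW 7,751,959 − KRW 7,572,000

Profit: KRW 179,959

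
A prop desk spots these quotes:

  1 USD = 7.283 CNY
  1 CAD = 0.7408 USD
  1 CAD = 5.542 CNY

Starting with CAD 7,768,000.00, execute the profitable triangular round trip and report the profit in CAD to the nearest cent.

Profit: CAD 211,293.77

Profitable loop is CAD → CNY → USD → CAD:
CAD 7,768,000.00 × 5.542 = CNY 43,050,256.00
CNY 43,050,256.00 ÷ 7.283 = USD 5,911,060.83
USD 5,911,060.83 ÷ 0.7408 = CAD 7,979,293.77
Profit = CAD 7,979,293.77 − CAD 7,768,000.00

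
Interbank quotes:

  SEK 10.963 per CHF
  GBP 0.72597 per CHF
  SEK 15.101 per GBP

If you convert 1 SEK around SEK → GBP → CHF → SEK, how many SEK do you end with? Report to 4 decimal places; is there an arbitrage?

1.0000 (no arbitrage)

Around SEK → GBP → CHF → SEK: 1 ÷ 15.101 ÷ 0.72597 × 10.963 = 1.000012
Product ≈ 1 (deviation 0.001%, within rounding noise).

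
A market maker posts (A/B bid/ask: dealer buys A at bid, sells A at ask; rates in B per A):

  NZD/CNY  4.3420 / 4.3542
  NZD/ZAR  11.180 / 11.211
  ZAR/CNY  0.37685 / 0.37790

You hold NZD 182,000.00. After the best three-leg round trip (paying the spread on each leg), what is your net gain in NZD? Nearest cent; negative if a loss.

Net profit: NZD 4,526.25

Best loop NZD → CNY → ZAR → NZD:
NZD 182,000.00 × 4.3420 (sell NZD at bid) = CNY 790,244.00
CNY 790,244.00 ÷ 0.37790 (buy ZAR at ask) = ZAR 2,091,145.81
ZAR 2,091,145.81 ÷ 11.211 (buy NZD at ask) = NZD 186,526.25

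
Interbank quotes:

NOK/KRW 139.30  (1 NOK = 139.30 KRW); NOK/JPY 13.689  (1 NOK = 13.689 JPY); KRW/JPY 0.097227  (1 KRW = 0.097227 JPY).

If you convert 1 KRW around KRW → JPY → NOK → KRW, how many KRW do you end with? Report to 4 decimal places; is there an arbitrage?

Around KRW → JPY → NOK → KRW: 1 × 0.097227 ÷ 13.689 × 139.30 = 0.989387
Product < 1; profitable direction is KRW → NOK → JPY → KRW.

0.9894 (arbitrage exists)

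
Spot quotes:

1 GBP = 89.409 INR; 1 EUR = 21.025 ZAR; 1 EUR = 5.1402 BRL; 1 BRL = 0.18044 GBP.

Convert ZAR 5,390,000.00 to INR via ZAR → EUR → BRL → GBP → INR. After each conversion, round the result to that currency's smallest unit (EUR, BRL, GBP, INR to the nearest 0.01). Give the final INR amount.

ZAR 5,390,000.00 ÷ 21.025 = EUR 256,361.47
EUR 256,361.47 × 5.1402 = BRL 1,317,749.23
BRL 1,317,749.23 × 0.18044 = GBP 237,774.67
GBP 237,774.67 × 89.409 = INR 21,259,195.47

INR 21,259,195.47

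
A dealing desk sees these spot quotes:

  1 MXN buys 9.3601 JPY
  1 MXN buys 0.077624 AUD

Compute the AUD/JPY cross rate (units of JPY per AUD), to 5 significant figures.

AUD/JPY = 120.58

1 AUD ÷ 0.077624 = 12.8826 MXN
12.8826 MXN × 9.3601 = 120.583 JPY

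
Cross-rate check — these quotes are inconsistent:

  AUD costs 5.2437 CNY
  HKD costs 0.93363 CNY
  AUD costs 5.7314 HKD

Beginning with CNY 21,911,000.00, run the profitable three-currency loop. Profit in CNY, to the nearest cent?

Profit: CNY 448,386.31

Profitable loop is CNY → AUD → HKD → CNY:
CNY 21,911,000.00 ÷ 5.2437 = AUD 4,178,538.06
AUD 4,178,538.06 × 5.7314 = HKD 23,948,873.01
HKD 23,948,873.01 × 0.93363 = CNY 22,359,386.31
Profit = CNY 22,359,386.31 − CNY 21,911,000.00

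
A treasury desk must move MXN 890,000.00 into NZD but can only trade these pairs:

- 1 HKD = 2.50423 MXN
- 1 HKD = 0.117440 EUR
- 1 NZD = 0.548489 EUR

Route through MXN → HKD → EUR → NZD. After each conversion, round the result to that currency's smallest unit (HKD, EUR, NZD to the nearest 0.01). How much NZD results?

MXN 890,000.00 ÷ 2.50423 = HKD 355,398.67
HKD 355,398.67 × 0.117440 = EUR 41,738.02
EUR 41,738.02 ÷ 0.548489 = NZD 76,096.37

NZD 76,096.37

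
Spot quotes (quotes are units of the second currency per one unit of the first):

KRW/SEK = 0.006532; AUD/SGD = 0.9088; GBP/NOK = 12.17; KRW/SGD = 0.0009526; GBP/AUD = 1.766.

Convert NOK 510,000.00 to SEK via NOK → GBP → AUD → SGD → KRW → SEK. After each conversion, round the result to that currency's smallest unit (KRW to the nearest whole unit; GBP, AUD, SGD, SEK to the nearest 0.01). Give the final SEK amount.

SEK 461,184.02

NOK 510,000.00 ÷ 12.17 = GBP 41,906.33
GBP 41,906.33 × 1.766 = AUD 74,006.58
AUD 74,006.58 × 0.9088 = SGD 67,257.18
SGD 67,257.18 ÷ 0.0009526 = KRW 70,603,800
KRW 70,603,800 × 0.006532 = SEK 461,184.02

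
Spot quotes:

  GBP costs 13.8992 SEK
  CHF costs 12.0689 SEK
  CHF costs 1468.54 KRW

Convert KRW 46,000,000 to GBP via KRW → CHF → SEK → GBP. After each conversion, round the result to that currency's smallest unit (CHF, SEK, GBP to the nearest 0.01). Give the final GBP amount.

KRW 46,000,000 ÷ 1468.54 = CHF 31,323.63
CHF 31,323.63 × 12.0689 = SEK 378,041.76
SEK 378,041.76 ÷ 13.8992 = GBP 27,198.81

GBP 27,198.81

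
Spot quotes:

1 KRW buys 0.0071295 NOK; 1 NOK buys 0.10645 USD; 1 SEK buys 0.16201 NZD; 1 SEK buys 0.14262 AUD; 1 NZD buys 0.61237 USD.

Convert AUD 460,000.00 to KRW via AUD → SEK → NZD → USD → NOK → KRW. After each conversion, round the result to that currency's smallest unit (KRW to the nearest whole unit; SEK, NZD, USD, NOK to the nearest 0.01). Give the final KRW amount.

AUD 460,000.00 ÷ 0.14262 = SEK 3,225,354.09
SEK 3,225,354.09 × 0.16201 = NZD 522,539.62
NZD 522,539.62 × 0.61237 = USD 319,987.59
USD 319,987.59 ÷ 0.10645 = NOK 3,005,989.57
NOK 3,005,989.57 ÷ 0.0071295 = KRW 421,626,982

KRW 421,626,982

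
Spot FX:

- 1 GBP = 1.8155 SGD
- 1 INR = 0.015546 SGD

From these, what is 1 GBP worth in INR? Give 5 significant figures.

GBP/INR = 116.78

1 GBP × 1.8155 = 1.8155 SGD
1.8155 SGD ÷ 0.015546 = 116.782 INR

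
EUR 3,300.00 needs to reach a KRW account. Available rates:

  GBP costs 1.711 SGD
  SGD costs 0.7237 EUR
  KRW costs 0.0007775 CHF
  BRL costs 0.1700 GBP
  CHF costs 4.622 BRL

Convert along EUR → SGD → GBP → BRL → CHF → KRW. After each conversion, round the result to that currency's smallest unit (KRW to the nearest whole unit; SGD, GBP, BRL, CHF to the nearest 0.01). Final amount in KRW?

KRW 4,362,405

EUR 3,300.00 ÷ 0.7237 = SGD 4,559.90
SGD 4,559.90 ÷ 1.711 = GBP 2,665.05
GBP 2,665.05 ÷ 0.1700 = BRL 15,676.76
BRL 15,676.76 ÷ 4.622 = CHF 3,391.77
CHF 3,391.77 ÷ 0.0007775 = KRW 4,362,405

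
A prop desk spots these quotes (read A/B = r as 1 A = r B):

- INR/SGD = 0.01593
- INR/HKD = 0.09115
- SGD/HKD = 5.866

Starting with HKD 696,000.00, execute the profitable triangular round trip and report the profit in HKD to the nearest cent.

Profit: HKD 17,526.98

Profitable loop is HKD → INR → SGD → HKD:
HKD 696,000.00 ÷ 0.09115 = INR 7,635,765.22
INR 7,635,765.22 × 0.01593 = SGD 121,637.74
SGD 121,637.74 × 5.866 = HKD 713,526.98
Profit = HKD 713,526.98 − HKD 696,000.00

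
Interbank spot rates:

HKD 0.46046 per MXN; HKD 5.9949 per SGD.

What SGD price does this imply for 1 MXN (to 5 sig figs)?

1 MXN × 0.46046 = 0.46046 HKD
0.46046 HKD ÷ 5.9949 = 0.0768086 SGD

MXN/SGD = 0.076809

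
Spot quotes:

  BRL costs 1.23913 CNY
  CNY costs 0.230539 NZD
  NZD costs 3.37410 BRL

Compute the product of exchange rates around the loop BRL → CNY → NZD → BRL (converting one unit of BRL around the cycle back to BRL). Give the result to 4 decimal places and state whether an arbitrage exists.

0.9639 (arbitrage exists)

Around BRL → CNY → NZD → BRL: 1 × 1.23913 × 0.230539 × 3.37410 = 0.963872
Product < 1; profitable direction is BRL → NZD → CNY → BRL.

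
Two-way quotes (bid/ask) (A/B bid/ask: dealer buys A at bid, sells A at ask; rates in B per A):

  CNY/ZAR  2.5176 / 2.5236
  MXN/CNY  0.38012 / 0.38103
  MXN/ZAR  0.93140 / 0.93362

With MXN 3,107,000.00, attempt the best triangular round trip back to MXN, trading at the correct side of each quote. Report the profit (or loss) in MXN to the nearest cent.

Net profit: MXN 77,773.55

Best loop MXN → CNY → ZAR → MXN:
MXN 3,107,000.00 × 0.38012 (sell MXN at bid) = CNY 1,181,032.84
CNY 1,181,032.84 × 2.5176 (sell CNY at bid) = ZAR 2,973,368.28
ZAR 2,973,368.28 ÷ 0.93362 (buy MXN at ask) = MXN 3,184,773.55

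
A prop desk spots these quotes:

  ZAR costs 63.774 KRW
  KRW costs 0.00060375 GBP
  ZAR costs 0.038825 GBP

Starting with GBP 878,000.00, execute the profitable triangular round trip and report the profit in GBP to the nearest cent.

Profitable loop is GBP → KRW → ZAR → GBP:
GBP 878,000.00 ÷ 0.00060375 = KRW 1,454,244,306
KRW 1,454,244,306 ÷ 63.774 = ZAR 22,803,090.70
ZAR 22,803,090.70 × 0.038825 = GBP 885,330.00
Profit = GBP 885,330.00 − GBP 878,000.00

Profit: GBP 7,330.00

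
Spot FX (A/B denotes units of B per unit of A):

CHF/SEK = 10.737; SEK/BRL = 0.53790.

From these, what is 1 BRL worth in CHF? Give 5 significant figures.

1 BRL ÷ 0.53790 = 1.85908 SEK
1.85908 SEK ÷ 10.737 = 0.173147 CHF

BRL/CHF = 0.17315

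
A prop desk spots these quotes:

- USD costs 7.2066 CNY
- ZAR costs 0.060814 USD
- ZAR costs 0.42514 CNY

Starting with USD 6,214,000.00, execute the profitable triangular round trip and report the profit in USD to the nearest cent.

Profitable loop is USD → CNY → ZAR → USD:
USD 6,214,000.00 × 7.2066 = CNY 44,781,812.40
CNY 44,781,812.40 ÷ 0.42514 = ZAR 105,334,272.00
ZAR 105,334,272.00 × 0.060814 = USD 6,405,798.42
Profit = USD 6,405,798.42 − USD 6,214,000.00

Profit: USD 191,798.42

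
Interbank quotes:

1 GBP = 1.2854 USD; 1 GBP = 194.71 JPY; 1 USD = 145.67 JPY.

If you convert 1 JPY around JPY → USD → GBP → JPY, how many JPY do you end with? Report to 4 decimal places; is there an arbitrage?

1.0399 (arbitrage exists)

Around JPY → USD → GBP → JPY: 1 ÷ 145.67 ÷ 1.2854 × 194.71 = 1.039872
Product > 1; profitable direction is JPY → USD → GBP → JPY.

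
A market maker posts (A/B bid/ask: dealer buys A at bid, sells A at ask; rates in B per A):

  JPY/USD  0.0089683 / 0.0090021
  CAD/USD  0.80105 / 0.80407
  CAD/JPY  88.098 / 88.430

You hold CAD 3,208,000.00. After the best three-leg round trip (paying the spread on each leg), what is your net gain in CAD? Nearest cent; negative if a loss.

Net profit: CAD 20,126.36

Best loop CAD → USD → JPY → CAD:
CAD 3,208,000.00 × 0.80105 (sell CAD at bid) = USD 2,569,768.40
USD 2,569,768.40 ÷ 0.0090021 (buy JPY at ask) = JPY 285,463,214
JPY 285,463,214 ÷ 88.430 (buy CAD at ask) = CAD 3,228,126.36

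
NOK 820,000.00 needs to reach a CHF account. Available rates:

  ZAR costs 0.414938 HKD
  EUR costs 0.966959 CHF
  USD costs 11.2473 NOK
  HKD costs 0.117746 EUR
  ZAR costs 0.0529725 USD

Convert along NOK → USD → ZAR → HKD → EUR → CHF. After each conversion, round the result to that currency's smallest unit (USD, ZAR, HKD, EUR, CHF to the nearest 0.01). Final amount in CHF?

NOK 820,000.00 ÷ 11.2473 = USD 72,906.39
USD 72,906.39 ÷ 0.0529725 = ZAR 1,376,306.39
ZAR 1,376,306.39 × 0.414938 = HKD 571,081.82
HKD 571,081.82 × 0.117746 = EUR 67,242.60
EUR 67,242.60 × 0.966959 = CHF 65,020.84

CHF 65,020.84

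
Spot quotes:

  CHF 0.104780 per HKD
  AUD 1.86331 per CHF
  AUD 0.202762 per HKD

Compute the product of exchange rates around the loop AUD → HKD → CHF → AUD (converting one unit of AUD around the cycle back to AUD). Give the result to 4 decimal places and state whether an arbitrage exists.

Around AUD → HKD → CHF → AUD: 1 ÷ 0.202762 × 0.104780 × 1.86331 = 0.962891
Product < 1; profitable direction is AUD → CHF → HKD → AUD.

0.9629 (arbitrage exists)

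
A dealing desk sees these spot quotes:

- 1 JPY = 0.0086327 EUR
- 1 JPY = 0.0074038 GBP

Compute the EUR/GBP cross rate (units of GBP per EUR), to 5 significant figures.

1 EUR ÷ 0.0086327 = 115.839 JPY
115.839 JPY × 0.0074038 = 0.857646 GBP

EUR/GBP = 0.85765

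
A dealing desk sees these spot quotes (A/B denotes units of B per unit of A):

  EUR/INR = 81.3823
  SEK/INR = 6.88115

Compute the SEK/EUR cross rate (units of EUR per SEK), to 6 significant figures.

SEK/EUR = 0.0845534

1 SEK × 6.88115 = 6.88115 INR
6.88115 INR ÷ 81.3823 = 0.0845534 EUR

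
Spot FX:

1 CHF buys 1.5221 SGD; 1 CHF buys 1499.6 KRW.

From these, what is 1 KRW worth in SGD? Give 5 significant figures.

KRW/SGD = 0.0010150

1 KRW ÷ 1499.6 = 0.000666844 CHF
0.000666844 CHF × 1.5221 = 0.001015 SGD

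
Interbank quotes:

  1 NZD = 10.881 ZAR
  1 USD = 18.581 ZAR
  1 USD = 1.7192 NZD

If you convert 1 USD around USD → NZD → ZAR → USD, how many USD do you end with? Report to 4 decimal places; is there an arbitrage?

Around USD → NZD → ZAR → USD: 1 × 1.7192 × 10.881 ÷ 18.581 = 1.006760
Product > 1; profitable direction is USD → NZD → ZAR → USD.

1.0068 (arbitrage exists)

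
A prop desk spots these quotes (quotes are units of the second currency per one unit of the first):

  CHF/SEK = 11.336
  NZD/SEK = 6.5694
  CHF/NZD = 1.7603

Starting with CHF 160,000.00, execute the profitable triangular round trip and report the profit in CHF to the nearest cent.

Profitable loop is CHF → NZD → SEK → CHF:
CHF 160,000.00 × 1.7603 = NZD 281,648.00
NZD 281,648.00 × 6.5694 = SEK 1,850,258.37
SEK 1,850,258.37 ÷ 11.336 = CHF 163,219.69
Profit = CHF 163,219.69 − CHF 160,000.00

Profit: CHF 3,219.69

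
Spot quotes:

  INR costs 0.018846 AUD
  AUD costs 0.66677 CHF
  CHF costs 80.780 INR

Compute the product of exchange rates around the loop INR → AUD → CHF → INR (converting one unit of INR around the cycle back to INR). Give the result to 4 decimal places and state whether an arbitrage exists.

1.0151 (arbitrage exists)

Around INR → AUD → CHF → INR: 1 × 0.018846 × 0.66677 × 80.780 = 1.015077
Product > 1; profitable direction is INR → AUD → CHF → INR.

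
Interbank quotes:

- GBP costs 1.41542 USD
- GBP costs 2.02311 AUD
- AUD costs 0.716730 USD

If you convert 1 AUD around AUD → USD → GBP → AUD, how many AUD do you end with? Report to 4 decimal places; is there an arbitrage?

Around AUD → USD → GBP → AUD: 1 × 0.716730 ÷ 1.41542 × 2.02311 = 1.024448
Product > 1; profitable direction is AUD → USD → GBP → AUD.

1.0244 (arbitrage exists)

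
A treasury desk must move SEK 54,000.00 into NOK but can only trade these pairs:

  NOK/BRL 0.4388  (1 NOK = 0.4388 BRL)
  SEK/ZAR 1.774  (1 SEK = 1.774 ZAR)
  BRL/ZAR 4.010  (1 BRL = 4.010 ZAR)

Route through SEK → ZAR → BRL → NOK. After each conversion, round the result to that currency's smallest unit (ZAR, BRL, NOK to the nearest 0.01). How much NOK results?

NOK 54,442.30

SEK 54,000.00 × 1.774 = ZAR 95,796.00
ZAR 95,796.00 ÷ 4.010 = BRL 23,889.28
BRL 23,889.28 ÷ 0.4388 = NOK 54,442.30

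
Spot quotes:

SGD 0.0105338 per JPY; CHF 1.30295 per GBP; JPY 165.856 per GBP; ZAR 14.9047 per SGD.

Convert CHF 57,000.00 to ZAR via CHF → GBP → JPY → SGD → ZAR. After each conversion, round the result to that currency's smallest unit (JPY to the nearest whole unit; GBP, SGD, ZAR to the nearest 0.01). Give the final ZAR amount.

ZAR 1,139,164.88

CHF 57,000.00 ÷ 1.30295 = GBP 43,746.88
GBP 43,746.88 × 165.856 = JPY 7,255,683
JPY 7,255,683 × 0.0105338 = SGD 76,429.91
SGD 76,429.91 × 14.9047 = ZAR 1,139,164.88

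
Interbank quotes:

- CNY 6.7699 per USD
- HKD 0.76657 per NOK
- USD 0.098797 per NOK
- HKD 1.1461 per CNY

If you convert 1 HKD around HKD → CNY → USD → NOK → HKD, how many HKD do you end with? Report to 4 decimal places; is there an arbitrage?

1.0000 (no arbitrage)

Around HKD → CNY → USD → NOK → HKD: 1 ÷ 1.1461 ÷ 6.7699 ÷ 0.098797 × 0.76657 = 1.000008
Product ≈ 1 (deviation 0.001%, within rounding noise).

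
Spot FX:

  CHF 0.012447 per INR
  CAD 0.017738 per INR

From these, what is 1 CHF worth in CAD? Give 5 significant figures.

1 CHF ÷ 0.012447 = 80.3406 INR
80.3406 INR × 0.017738 = 1.42508 CAD

CHF/CAD = 1.4251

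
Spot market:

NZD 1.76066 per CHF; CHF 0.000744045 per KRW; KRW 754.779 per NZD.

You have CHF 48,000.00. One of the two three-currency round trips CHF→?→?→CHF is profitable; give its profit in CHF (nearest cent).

Profit: CHF 545.25

Profitable loop is CHF → KRW → NZD → CHF:
CHF 48,000.00 ÷ 0.000744045 = KRW 64,512,227
KRW 64,512,227 ÷ 754.779 = NZD 85,471.68
NZD 85,471.68 ÷ 1.76066 = CHF 48,545.25
Profit = CHF 48,545.25 − CHF 48,000.00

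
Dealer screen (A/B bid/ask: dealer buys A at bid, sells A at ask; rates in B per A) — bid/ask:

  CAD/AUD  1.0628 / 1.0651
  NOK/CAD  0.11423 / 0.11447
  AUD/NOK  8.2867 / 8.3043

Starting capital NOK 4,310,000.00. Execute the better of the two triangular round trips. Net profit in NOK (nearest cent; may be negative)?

Net profit: NOK 26,013.34

Best loop NOK → CAD → AUD → NOK:
NOK 4,310,000.00 × 0.11423 (sell NOK at bid) = CAD 492,331.30
CAD 492,331.30 × 1.0628 (sell CAD at bid) = AUD 523,249.71
AUD 523,249.71 × 8.2867 (sell AUD at bid) = NOK 4,336,013.34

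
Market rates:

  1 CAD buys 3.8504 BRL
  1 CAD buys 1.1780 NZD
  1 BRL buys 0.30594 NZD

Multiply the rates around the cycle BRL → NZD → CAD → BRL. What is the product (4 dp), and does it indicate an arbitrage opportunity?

1.0000 (no arbitrage)

Around BRL → NZD → CAD → BRL: 1 × 0.30594 ÷ 1.1780 × 3.8504 = 0.999993
Product ≈ 1 (deviation 0.001%, within rounding noise).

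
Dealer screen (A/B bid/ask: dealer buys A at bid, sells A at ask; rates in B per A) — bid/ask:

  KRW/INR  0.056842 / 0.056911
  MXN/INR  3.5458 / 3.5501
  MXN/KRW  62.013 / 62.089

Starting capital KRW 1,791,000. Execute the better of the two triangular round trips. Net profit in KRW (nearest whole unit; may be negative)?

Net profit: KRW 6,210

Best loop KRW → MXN → INR → KRW:
KRW 1,791,000 ÷ 62.089 (buy MXN at ask) = MXN 28,845.69
MXN 28,845.69 × 3.5458 (sell MXN at bid) = INR 102,281.04
INR 102,281.04 ÷ 0.056911 (buy KRW at ask) = KRW 1,797,210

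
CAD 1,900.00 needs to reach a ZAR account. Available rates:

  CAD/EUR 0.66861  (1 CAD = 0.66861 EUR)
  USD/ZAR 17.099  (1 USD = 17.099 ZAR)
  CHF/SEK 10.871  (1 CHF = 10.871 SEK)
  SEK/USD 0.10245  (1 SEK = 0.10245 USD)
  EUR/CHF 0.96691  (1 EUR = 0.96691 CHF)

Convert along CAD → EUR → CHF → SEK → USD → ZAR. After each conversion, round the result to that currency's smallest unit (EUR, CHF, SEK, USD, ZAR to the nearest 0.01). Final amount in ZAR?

CAD 1,900.00 × 0.66861 = EUR 1,270.36
EUR 1,270.36 × 0.96691 = CHF 1,228.32
CHF 1,228.32 × 10.871 = SEK 13,353.07
SEK 13,353.07 × 0.10245 = USD 1,368.02
USD 1,368.02 × 17.099 = ZAR 23,391.77

ZAR 23,391.77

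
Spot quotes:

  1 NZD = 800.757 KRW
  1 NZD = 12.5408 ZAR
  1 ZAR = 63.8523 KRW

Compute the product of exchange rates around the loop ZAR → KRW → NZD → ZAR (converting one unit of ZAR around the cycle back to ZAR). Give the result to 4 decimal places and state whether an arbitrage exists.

1.0000 (no arbitrage)

Around ZAR → KRW → NZD → ZAR: 1 × 63.8523 ÷ 800.757 × 12.5408 = 1.000002
Product ≈ 1 (deviation 0.000%, within rounding noise).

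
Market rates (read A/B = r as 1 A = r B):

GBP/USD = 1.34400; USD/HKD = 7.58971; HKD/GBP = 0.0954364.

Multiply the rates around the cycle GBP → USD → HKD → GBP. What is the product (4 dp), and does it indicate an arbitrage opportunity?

0.9735 (arbitrage exists)

Around GBP → USD → HKD → GBP: 1 × 1.34400 × 7.58971 × 0.0954364 = 0.973506
Product < 1; profitable direction is GBP → HKD → USD → GBP.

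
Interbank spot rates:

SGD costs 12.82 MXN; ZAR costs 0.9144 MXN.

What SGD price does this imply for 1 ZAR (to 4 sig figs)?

1 ZAR × 0.9144 = 0.9144 MXN
0.9144 MXN ÷ 12.82 = 0.0713261 SGD

ZAR/SGD = 0.07133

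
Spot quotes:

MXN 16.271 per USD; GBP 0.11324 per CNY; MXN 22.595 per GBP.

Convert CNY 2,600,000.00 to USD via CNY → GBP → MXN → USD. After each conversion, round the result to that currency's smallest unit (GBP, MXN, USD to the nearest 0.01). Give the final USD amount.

CNY 2,600,000.00 × 0.11324 = GBP 294,424.00
GBP 294,424.00 × 22.595 = MXN 6,652,510.28
MXN 6,652,510.28 ÷ 16.271 = USD 408,856.88

USD 408,856.88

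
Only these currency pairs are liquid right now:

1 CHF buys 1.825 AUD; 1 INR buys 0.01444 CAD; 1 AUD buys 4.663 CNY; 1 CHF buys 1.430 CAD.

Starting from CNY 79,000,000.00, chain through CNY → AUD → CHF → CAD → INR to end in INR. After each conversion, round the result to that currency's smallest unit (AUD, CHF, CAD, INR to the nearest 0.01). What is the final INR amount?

CNY 79,000,000.00 ÷ 4.663 = AUD 16,941,882.91
AUD 16,941,882.91 ÷ 1.825 = CHF 9,283,223.51
CHF 9,283,223.51 × 1.430 = CAD 13,275,009.62
CAD 13,275,009.62 ÷ 0.01444 = INR 919,321,995.84

INR 919,321,995.84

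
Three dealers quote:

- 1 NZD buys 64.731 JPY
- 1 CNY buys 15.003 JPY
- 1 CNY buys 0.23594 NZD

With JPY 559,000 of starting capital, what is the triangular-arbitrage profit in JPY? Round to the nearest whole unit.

Profitable loop is JPY → CNY → NZD → JPY:
JPY 559,000 ÷ 15.003 = CNY 37,259.21
CNY 37,259.21 × 0.23594 = NZD 8,790.94
NZD 8,790.94 × 64.731 = JPY 569,046
Profit = JPY 569,046 − JPY 559,000

Profit: JPY 10,046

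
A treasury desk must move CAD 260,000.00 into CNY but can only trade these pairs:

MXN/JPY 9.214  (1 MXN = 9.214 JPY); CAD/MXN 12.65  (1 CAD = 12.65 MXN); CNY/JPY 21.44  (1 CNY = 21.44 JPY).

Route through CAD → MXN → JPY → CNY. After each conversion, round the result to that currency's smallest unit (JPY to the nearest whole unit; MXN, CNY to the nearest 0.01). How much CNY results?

CAD 260,000.00 × 12.65 = MXN 3,289,000.00
MXN 3,289,000.00 × 9.214 = JPY 30,304,846
JPY 30,304,846 ÷ 21.44 = CNY 1,413,472.29

CNY 1,413,472.29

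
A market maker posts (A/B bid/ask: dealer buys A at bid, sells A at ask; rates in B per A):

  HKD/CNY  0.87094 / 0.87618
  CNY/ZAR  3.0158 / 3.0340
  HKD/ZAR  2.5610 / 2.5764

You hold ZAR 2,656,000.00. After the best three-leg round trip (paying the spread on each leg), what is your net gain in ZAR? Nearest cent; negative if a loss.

Net profit: ZAR 51,731.23

Best loop ZAR → HKD → CNY → ZAR:
ZAR 2,656,000.00 ÷ 2.5764 (buy HKD at ask) = HKD 1,030,895.82
HKD 1,030,895.82 × 0.87094 (sell HKD at bid) = CNY 897,848.41
CNY 897,848.41 × 3.0158 (sell CNY at bid) = ZAR 2,707,731.23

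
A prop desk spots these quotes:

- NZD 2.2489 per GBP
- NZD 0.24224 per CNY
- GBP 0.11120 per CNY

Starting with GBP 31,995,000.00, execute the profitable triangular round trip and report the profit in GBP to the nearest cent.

Profitable loop is GBP → NZD → CNY → GBP:
GBP 31,995,000.00 × 2.2489 = NZD 71,953,555.50
NZD 71,953,555.50 ÷ 0.24224 = CNY 297,034,162.40
CNY 297,034,162.40 × 0.11120 = GBP 33,030,198.86
Profit = GBP 33,030,198.86 − GBP 31,995,000.00

Profit: GBP 1,035,198.86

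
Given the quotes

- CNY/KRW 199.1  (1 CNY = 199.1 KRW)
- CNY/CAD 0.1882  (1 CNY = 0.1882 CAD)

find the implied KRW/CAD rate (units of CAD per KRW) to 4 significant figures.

1 KRW ÷ 199.1 = 0.0050226 CNY
0.0050226 CNY × 0.1882 = 0.000945254 CAD

KRW/CAD = 0.0009453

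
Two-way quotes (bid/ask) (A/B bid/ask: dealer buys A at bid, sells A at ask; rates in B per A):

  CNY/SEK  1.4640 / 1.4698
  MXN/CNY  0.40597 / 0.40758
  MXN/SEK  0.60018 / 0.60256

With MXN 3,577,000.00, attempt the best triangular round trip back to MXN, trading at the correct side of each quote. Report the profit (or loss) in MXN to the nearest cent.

Net profit: MXN 6,681.06

Best loop MXN → SEK → CNY → MXN:
MXN 3,577,000.00 × 0.60018 (sell MXN at bid) = SEK 2,146,843.86
SEK 2,146,843.86 ÷ 1.4698 (buy CNY at ask) = CNY 1,460,636.73
CNY 1,460,636.73 ÷ 0.40758 (buy MXN at ask) = MXN 3,583,681.06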